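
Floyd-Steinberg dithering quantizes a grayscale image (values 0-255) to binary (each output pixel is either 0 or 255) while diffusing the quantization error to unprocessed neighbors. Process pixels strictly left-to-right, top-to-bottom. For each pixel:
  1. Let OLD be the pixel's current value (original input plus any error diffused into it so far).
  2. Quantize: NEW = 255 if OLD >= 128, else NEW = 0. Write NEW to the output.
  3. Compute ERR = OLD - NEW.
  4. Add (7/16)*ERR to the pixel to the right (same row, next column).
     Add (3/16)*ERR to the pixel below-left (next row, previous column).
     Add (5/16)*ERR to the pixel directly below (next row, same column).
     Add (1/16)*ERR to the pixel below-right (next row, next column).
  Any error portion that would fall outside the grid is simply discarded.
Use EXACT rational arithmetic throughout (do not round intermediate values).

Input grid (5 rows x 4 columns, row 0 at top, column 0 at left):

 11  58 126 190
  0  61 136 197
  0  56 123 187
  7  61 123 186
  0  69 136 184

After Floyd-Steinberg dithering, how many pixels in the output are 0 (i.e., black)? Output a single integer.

Answer: 12

Derivation:
(0,0): OLD=11 → NEW=0, ERR=11
(0,1): OLD=1005/16 → NEW=0, ERR=1005/16
(0,2): OLD=39291/256 → NEW=255, ERR=-25989/256
(0,3): OLD=596317/4096 → NEW=255, ERR=-448163/4096
(1,0): OLD=3895/256 → NEW=0, ERR=3895/256
(1,1): OLD=141185/2048 → NEW=0, ERR=141185/2048
(1,2): OLD=7723157/65536 → NEW=0, ERR=7723157/65536
(1,3): OLD=218125347/1048576 → NEW=255, ERR=-49261533/1048576
(2,0): OLD=579355/32768 → NEW=0, ERR=579355/32768
(2,1): OLD=113587417/1048576 → NEW=0, ERR=113587417/1048576
(2,2): OLD=425133021/2097152 → NEW=255, ERR=-109640739/2097152
(2,3): OLD=5261719305/33554432 → NEW=255, ERR=-3294660855/33554432
(3,0): OLD=550899563/16777216 → NEW=0, ERR=550899563/16777216
(3,1): OLD=26983105141/268435456 → NEW=0, ERR=26983105141/268435456
(3,2): OLD=596999158667/4294967296 → NEW=255, ERR=-498217501813/4294967296
(3,3): OLD=6961172979533/68719476736 → NEW=0, ERR=6961172979533/68719476736
(4,0): OLD=125021280463/4294967296 → NEW=0, ERR=125021280463/4294967296
(4,1): OLD=3210909525997/34359738368 → NEW=0, ERR=3210909525997/34359738368
(4,2): OLD=182420108451149/1099511627776 → NEW=255, ERR=-97955356631731/1099511627776
(4,3): OLD=2980624893648939/17592186044416 → NEW=255, ERR=-1505382547677141/17592186044416
Output grid:
  Row 0: ..##  (2 black, running=2)
  Row 1: ...#  (3 black, running=5)
  Row 2: ..##  (2 black, running=7)
  Row 3: ..#.  (3 black, running=10)
  Row 4: ..##  (2 black, running=12)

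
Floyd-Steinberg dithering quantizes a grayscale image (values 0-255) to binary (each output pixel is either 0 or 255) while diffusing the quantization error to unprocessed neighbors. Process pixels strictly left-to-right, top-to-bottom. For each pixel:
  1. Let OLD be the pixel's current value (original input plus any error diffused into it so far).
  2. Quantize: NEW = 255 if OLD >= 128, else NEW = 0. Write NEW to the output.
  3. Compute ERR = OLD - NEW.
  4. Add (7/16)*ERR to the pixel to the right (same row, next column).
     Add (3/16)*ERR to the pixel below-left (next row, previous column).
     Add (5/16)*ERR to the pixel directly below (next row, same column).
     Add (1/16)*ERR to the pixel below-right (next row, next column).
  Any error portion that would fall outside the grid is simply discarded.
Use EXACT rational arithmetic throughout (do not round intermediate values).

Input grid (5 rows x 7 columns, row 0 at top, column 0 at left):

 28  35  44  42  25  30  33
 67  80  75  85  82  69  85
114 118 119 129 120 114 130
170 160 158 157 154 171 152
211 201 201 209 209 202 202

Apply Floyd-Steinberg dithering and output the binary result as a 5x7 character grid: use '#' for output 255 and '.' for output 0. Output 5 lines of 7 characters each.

(0,0): OLD=28 → NEW=0, ERR=28
(0,1): OLD=189/4 → NEW=0, ERR=189/4
(0,2): OLD=4139/64 → NEW=0, ERR=4139/64
(0,3): OLD=71981/1024 → NEW=0, ERR=71981/1024
(0,4): OLD=913467/16384 → NEW=0, ERR=913467/16384
(0,5): OLD=14258589/262144 → NEW=0, ERR=14258589/262144
(0,6): OLD=238222155/4194304 → NEW=0, ERR=238222155/4194304
(1,0): OLD=5415/64 → NEW=0, ERR=5415/64
(1,1): OLD=74577/512 → NEW=255, ERR=-55983/512
(1,2): OLD=1040485/16384 → NEW=0, ERR=1040485/16384
(1,3): OLD=9781025/65536 → NEW=255, ERR=-6930655/65536
(1,4): OLD=284154851/4194304 → NEW=0, ERR=284154851/4194304
(1,5): OLD=4354398355/33554432 → NEW=255, ERR=-4201981805/33554432
(1,6): OLD=27574140477/536870912 → NEW=0, ERR=27574140477/536870912
(2,0): OLD=982539/8192 → NEW=0, ERR=982539/8192
(2,1): OLD=40238953/262144 → NEW=255, ERR=-26607767/262144
(2,2): OLD=284275451/4194304 → NEW=0, ERR=284275451/4194304
(2,3): OLD=4773995363/33554432 → NEW=255, ERR=-3782384797/33554432
(2,4): OLD=16579784563/268435456 → NEW=0, ERR=16579784563/268435456
(2,5): OLD=994305225329/8589934592 → NEW=0, ERR=994305225329/8589934592
(2,6): OLD=25957424424743/137438953472 → NEW=255, ERR=-9089508710617/137438953472
(3,0): OLD=790414619/4194304 → NEW=255, ERR=-279132901/4194304
(3,1): OLD=4005376447/33554432 → NEW=0, ERR=4005376447/33554432
(3,2): OLD=54740654349/268435456 → NEW=255, ERR=-13710386931/268435456
(3,3): OLD=123743686907/1073741824 → NEW=0, ERR=123743686907/1073741824
(3,4): OLD=32762635999515/137438953472 → NEW=255, ERR=-2284297135845/137438953472
(3,5): OLD=210403819169601/1099511627776 → NEW=255, ERR=-69971645913279/1099511627776
(3,6): OLD=1947901477775711/17592186044416 → NEW=0, ERR=1947901477775711/17592186044416
(4,0): OLD=114130575733/536870912 → NEW=255, ERR=-22771506827/536870912
(4,1): OLD=1769615088049/8589934592 → NEW=255, ERR=-420818232911/8589934592
(4,2): OLD=26481064964735/137438953472 → NEW=255, ERR=-8565868170625/137438953472
(4,3): OLD=232479066660133/1099511627776 → NEW=255, ERR=-47896398422747/1099511627776
(4,4): OLD=1583459403271423/8796093022208 → NEW=255, ERR=-659544317391617/8796093022208
(4,5): OLD=47577907578946527/281474976710656 → NEW=255, ERR=-24198211482270753/281474976710656
(4,6): OLD=878259021221202377/4503599627370496 → NEW=255, ERR=-270158883758274103/4503599627370496
Row 0: .......
Row 1: .#.#.#.
Row 2: .#.#..#
Row 3: #.#.##.
Row 4: #######

Answer: .......
.#.#.#.
.#.#..#
#.#.##.
#######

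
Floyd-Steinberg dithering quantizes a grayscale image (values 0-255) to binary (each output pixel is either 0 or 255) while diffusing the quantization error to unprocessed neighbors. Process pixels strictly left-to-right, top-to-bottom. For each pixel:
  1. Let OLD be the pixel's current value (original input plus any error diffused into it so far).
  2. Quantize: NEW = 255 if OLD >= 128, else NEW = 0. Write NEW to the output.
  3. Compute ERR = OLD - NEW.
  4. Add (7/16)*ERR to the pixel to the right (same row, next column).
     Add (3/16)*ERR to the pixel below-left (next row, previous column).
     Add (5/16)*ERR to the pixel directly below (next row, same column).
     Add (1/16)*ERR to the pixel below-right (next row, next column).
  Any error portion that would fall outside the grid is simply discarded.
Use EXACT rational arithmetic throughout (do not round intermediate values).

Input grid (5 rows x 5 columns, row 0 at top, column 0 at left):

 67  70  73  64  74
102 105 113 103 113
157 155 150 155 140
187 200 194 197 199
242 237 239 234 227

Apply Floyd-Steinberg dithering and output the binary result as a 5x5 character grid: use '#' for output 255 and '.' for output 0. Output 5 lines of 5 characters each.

Answer: .....
#.##.
##.##
#.##.
#####

Derivation:
(0,0): OLD=67 → NEW=0, ERR=67
(0,1): OLD=1589/16 → NEW=0, ERR=1589/16
(0,2): OLD=29811/256 → NEW=0, ERR=29811/256
(0,3): OLD=470821/4096 → NEW=0, ERR=470821/4096
(0,4): OLD=8145411/65536 → NEW=0, ERR=8145411/65536
(1,0): OLD=36239/256 → NEW=255, ERR=-29041/256
(1,1): OLD=230249/2048 → NEW=0, ERR=230249/2048
(1,2): OLD=14833181/65536 → NEW=255, ERR=-1878499/65536
(1,3): OLD=41146841/262144 → NEW=255, ERR=-25699879/262144
(1,4): OLD=487097963/4194304 → NEW=0, ERR=487097963/4194304
(2,0): OLD=4673683/32768 → NEW=255, ERR=-3682157/32768
(2,1): OLD=134748929/1048576 → NEW=255, ERR=-132637951/1048576
(2,2): OLD=1247325763/16777216 → NEW=0, ERR=1247325763/16777216
(2,3): OLD=47479094553/268435456 → NEW=255, ERR=-20971946727/268435456
(2,4): OLD=584046466415/4294967296 → NEW=255, ERR=-511170194065/4294967296
(3,0): OLD=2150280419/16777216 → NEW=255, ERR=-2127909661/16777216
(3,1): OLD=15018700199/134217728 → NEW=0, ERR=15018700199/134217728
(3,2): OLD=1046400363613/4294967296 → NEW=255, ERR=-48816296867/4294967296
(3,3): OLD=1288008989237/8589934592 → NEW=255, ERR=-902424331723/8589934592
(3,4): OLD=15250577182953/137438953472 → NEW=0, ERR=15250577182953/137438953472
(4,0): OLD=479630756973/2147483648 → NEW=255, ERR=-67977573267/2147483648
(4,1): OLD=17046628228717/68719476736 → NEW=255, ERR=-476838338963/68719476736
(4,2): OLD=241571497456899/1099511627776 → NEW=255, ERR=-38803967625981/1099511627776
(4,3): OLD=3620909069101677/17592186044416 → NEW=255, ERR=-865098372224403/17592186044416
(4,4): OLD=65751335473469307/281474976710656 → NEW=255, ERR=-6024783587747973/281474976710656
Row 0: .....
Row 1: #.##.
Row 2: ##.##
Row 3: #.##.
Row 4: #####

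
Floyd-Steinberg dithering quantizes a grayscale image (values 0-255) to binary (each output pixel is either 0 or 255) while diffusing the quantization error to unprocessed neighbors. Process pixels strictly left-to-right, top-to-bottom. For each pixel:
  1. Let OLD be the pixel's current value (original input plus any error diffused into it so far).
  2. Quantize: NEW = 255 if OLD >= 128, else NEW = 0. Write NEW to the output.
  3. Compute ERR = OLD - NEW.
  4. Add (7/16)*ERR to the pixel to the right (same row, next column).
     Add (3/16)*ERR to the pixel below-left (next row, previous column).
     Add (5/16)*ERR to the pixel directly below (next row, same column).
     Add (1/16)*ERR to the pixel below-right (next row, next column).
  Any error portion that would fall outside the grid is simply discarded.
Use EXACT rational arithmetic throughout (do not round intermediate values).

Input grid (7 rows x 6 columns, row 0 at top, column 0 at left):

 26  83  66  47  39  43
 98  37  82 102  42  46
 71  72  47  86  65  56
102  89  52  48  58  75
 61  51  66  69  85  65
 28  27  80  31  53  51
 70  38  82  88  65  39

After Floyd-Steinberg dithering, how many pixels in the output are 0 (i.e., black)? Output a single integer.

Answer: 34

Derivation:
(0,0): OLD=26 → NEW=0, ERR=26
(0,1): OLD=755/8 → NEW=0, ERR=755/8
(0,2): OLD=13733/128 → NEW=0, ERR=13733/128
(0,3): OLD=192387/2048 → NEW=0, ERR=192387/2048
(0,4): OLD=2624661/32768 → NEW=0, ERR=2624661/32768
(0,5): OLD=40917011/524288 → NEW=0, ERR=40917011/524288
(1,0): OLD=15849/128 → NEW=0, ERR=15849/128
(1,1): OLD=145823/1024 → NEW=255, ERR=-115297/1024
(1,2): OLD=2941899/32768 → NEW=0, ERR=2941899/32768
(1,3): OLD=25212815/131072 → NEW=255, ERR=-8210545/131072
(1,4): OLD=504401261/8388608 → NEW=0, ERR=504401261/8388608
(1,5): OLD=13650098411/134217728 → NEW=0, ERR=13650098411/134217728
(2,0): OLD=1451333/16384 → NEW=0, ERR=1451333/16384
(2,1): OLD=52502919/524288 → NEW=0, ERR=52502919/524288
(2,2): OLD=839578325/8388608 → NEW=0, ERR=839578325/8388608
(2,3): OLD=8529364205/67108864 → NEW=0, ERR=8529364205/67108864
(2,4): OLD=331892334023/2147483648 → NEW=255, ERR=-215715996217/2147483648
(2,5): OLD=1635267970785/34359738368 → NEW=0, ERR=1635267970785/34359738368
(3,0): OLD=1245360053/8388608 → NEW=255, ERR=-893734987/8388608
(3,1): OLD=6575641937/67108864 → NEW=0, ERR=6575641937/67108864
(3,2): OLD=83877833827/536870912 → NEW=255, ERR=-53024248733/536870912
(3,3): OLD=1097070812489/34359738368 → NEW=0, ERR=1097070812489/34359738368
(3,4): OLD=15790445790441/274877906944 → NEW=0, ERR=15790445790441/274877906944
(3,5): OLD=478185680181511/4398046511104 → NEW=0, ERR=478185680181511/4398046511104
(4,0): OLD=49475777595/1073741824 → NEW=0, ERR=49475777595/1073741824
(4,1): OLD=1316011555775/17179869184 → NEW=0, ERR=1316011555775/17179869184
(4,2): OLD=44398227012109/549755813888 → NEW=0, ERR=44398227012109/549755813888
(4,3): OLD=1045929516656289/8796093022208 → NEW=0, ERR=1045929516656289/8796093022208
(4,4): OLD=24960628662353713/140737488355328 → NEW=255, ERR=-10927430868254927/140737488355328
(4,5): OLD=154469388885504183/2251799813685248 → NEW=0, ERR=154469388885504183/2251799813685248
(5,0): OLD=15602678269357/274877906944 → NEW=0, ERR=15602678269357/274877906944
(5,1): OLD=825020135459581/8796093022208 → NEW=0, ERR=825020135459581/8796093022208
(5,2): OLD=12198792322068847/70368744177664 → NEW=255, ERR=-5745237443235473/70368744177664
(5,3): OLD=51630484861784309/2251799813685248 → NEW=0, ERR=51630484861784309/2251799813685248
(5,4): OLD=265988911187213605/4503599627370496 → NEW=0, ERR=265988911187213605/4503599627370496
(5,5): OLD=6731875775315704137/72057594037927936 → NEW=0, ERR=6731875775315704137/72057594037927936
(6,0): OLD=14823113114348823/140737488355328 → NEW=0, ERR=14823113114348823/140737488355328
(6,1): OLD=228848942171745611/2251799813685248 → NEW=0, ERR=228848942171745611/2251799813685248
(6,2): OLD=1000790642275648659/9007199254740992 → NEW=0, ERR=1000790642275648659/9007199254740992
(6,3): OLD=21580823818229684615/144115188075855872 → NEW=255, ERR=-15168549141113562745/144115188075855872
(6,4): OLD=129953783084097765063/2305843009213693952 → NEW=0, ERR=129953783084097765063/2305843009213693952
(6,5): OLD=3561808965916395409169/36893488147419103232 → NEW=0, ERR=3561808965916395409169/36893488147419103232
Output grid:
  Row 0: ......  (6 black, running=6)
  Row 1: .#.#..  (4 black, running=10)
  Row 2: ....#.  (5 black, running=15)
  Row 3: #.#...  (4 black, running=19)
  Row 4: ....#.  (5 black, running=24)
  Row 5: ..#...  (5 black, running=29)
  Row 6: ...#..  (5 black, running=34)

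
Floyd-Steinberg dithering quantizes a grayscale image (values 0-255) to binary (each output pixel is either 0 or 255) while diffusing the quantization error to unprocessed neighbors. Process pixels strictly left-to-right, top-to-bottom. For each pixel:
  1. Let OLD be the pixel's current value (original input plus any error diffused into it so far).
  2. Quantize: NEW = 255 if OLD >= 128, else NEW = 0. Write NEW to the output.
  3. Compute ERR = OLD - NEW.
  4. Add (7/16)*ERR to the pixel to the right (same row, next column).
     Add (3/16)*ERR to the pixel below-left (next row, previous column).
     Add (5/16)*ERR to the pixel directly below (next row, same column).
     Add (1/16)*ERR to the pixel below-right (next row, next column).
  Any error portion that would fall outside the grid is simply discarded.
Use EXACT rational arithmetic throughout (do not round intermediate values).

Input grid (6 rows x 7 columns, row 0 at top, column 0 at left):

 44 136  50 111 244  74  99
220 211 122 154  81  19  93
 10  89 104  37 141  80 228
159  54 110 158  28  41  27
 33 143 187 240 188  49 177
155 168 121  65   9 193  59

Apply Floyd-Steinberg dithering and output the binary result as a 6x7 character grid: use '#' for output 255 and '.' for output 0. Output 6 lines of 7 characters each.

Answer: .#..#.#
##.#...
..#.#.#
#..#...
.####.#
#....#.

Derivation:
(0,0): OLD=44 → NEW=0, ERR=44
(0,1): OLD=621/4 → NEW=255, ERR=-399/4
(0,2): OLD=407/64 → NEW=0, ERR=407/64
(0,3): OLD=116513/1024 → NEW=0, ERR=116513/1024
(0,4): OLD=4813287/16384 → NEW=255, ERR=635367/16384
(0,5): OLD=23846225/262144 → NEW=0, ERR=23846225/262144
(0,6): OLD=582159671/4194304 → NEW=255, ERR=-487387849/4194304
(1,0): OLD=13763/64 → NEW=255, ERR=-2557/64
(1,1): OLD=85141/512 → NEW=255, ERR=-45419/512
(1,2): OLD=1642937/16384 → NEW=0, ERR=1642937/16384
(1,3): OLD=15800517/65536 → NEW=255, ERR=-911163/65536
(1,4): OLD=466421423/4194304 → NEW=0, ERR=466421423/4194304
(1,5): OLD=2574103391/33554432 → NEW=0, ERR=2574103391/33554432
(1,6): OLD=51504521393/536870912 → NEW=0, ERR=51504521393/536870912
(2,0): OLD=-156617/8192 → NEW=0, ERR=-156617/8192
(2,1): OLD=18145357/262144 → NEW=0, ERR=18145357/262144
(2,2): OLD=660471591/4194304 → NEW=255, ERR=-409075929/4194304
(2,3): OLD=573890223/33554432 → NEW=0, ERR=573890223/33554432
(2,4): OLD=52814340895/268435456 → NEW=255, ERR=-15636700385/268435456
(2,5): OLD=888424739573/8589934592 → NEW=0, ERR=888424739573/8589934592
(2,6): OLD=42334386748163/137438953472 → NEW=255, ERR=7287453612803/137438953472
(3,0): OLD=696271687/4194304 → NEW=255, ERR=-373275833/4194304
(3,1): OLD=577580347/33554432 → NEW=0, ERR=577580347/33554432
(3,2): OLD=25390050977/268435456 → NEW=0, ERR=25390050977/268435456
(3,3): OLD=201549959479/1073741824 → NEW=255, ERR=-72254205641/1073741824
(3,4): OLD=112373235527/137438953472 → NEW=0, ERR=112373235527/137438953472
(3,5): OLD=87938457766725/1099511627776 → NEW=0, ERR=87938457766725/1099511627776
(3,6): OLD=1495774738743771/17592186044416 → NEW=0, ERR=1495774738743771/17592186044416
(4,0): OLD=4518447817/536870912 → NEW=0, ERR=4518447817/536870912
(4,1): OLD=1410757208373/8589934592 → NEW=255, ERR=-779676112587/8589934592
(4,2): OLD=22719519300923/137438953472 → NEW=255, ERR=-12327413834437/137438953472
(4,3): OLD=204283909343993/1099511627776 → NEW=255, ERR=-76091555738887/1099511627776
(4,4): OLD=1484506041161435/8796093022208 → NEW=255, ERR=-758497679501605/8796093022208
(4,5): OLD=14710090957516443/281474976710656 → NEW=0, ERR=14710090957516443/281474976710656
(4,6): OLD=1042281995034976173/4503599627370496 → NEW=255, ERR=-106135909944500307/4503599627370496
(5,0): OLD=19325485275759/137438953472 → NEW=255, ERR=-15721447859601/137438953472
(5,1): OLD=80593082023205/1099511627776 → NEW=0, ERR=80593082023205/1099511627776
(5,2): OLD=935818161265747/8796093022208 → NEW=0, ERR=935818161265747/8796093022208
(5,3): OLD=4795277059246143/70368744177664 → NEW=0, ERR=4795277059246143/70368744177664
(5,4): OLD=78091360188363925/4503599627370496 → NEW=0, ERR=78091360188363925/4503599627370496
(5,5): OLD=7461901952750815941/36028797018963968 → NEW=255, ERR=-1725441287084995899/36028797018963968
(5,6): OLD=19570550621089106923/576460752303423488 → NEW=0, ERR=19570550621089106923/576460752303423488
Row 0: .#..#.#
Row 1: ##.#...
Row 2: ..#.#.#
Row 3: #..#...
Row 4: .####.#
Row 5: #....#.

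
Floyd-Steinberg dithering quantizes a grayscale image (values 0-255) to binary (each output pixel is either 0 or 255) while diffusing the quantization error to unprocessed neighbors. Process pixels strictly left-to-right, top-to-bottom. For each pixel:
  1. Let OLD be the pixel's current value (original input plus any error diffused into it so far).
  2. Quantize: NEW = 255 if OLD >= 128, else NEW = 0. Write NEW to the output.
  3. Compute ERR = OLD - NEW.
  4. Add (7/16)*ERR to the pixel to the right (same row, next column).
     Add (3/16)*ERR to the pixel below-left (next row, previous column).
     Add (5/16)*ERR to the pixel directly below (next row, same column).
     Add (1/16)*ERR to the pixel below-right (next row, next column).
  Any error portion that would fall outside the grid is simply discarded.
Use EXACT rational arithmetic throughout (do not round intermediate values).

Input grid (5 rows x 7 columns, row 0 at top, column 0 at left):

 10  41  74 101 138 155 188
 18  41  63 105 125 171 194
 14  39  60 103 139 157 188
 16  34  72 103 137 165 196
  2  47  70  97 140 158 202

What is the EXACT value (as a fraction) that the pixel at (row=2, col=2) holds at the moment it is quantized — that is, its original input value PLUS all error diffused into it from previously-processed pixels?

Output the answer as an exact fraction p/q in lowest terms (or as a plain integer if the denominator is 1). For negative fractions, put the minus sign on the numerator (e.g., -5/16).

Answer: 1051671709/8388608

Derivation:
(0,0): OLD=10 → NEW=0, ERR=10
(0,1): OLD=363/8 → NEW=0, ERR=363/8
(0,2): OLD=12013/128 → NEW=0, ERR=12013/128
(0,3): OLD=290939/2048 → NEW=255, ERR=-231301/2048
(0,4): OLD=2902877/32768 → NEW=0, ERR=2902877/32768
(0,5): OLD=101584779/524288 → NEW=255, ERR=-32108661/524288
(0,6): OLD=1352297677/8388608 → NEW=255, ERR=-786797363/8388608
(1,0): OLD=3793/128 → NEW=0, ERR=3793/128
(1,1): OLD=88439/1024 → NEW=0, ERR=88439/1024
(1,2): OLD=3662595/32768 → NEW=0, ERR=3662595/32768
(1,3): OLD=18492071/131072 → NEW=255, ERR=-14931289/131072
(1,4): OLD=707191029/8388608 → NEW=0, ERR=707191029/8388608
(1,5): OLD=11857810117/67108864 → NEW=255, ERR=-5254950203/67108864
(1,6): OLD=135939459307/1073741824 → NEW=0, ERR=135939459307/1073741824
(2,0): OLD=646413/16384 → NEW=0, ERR=646413/16384
(2,1): OLD=55606047/524288 → NEW=0, ERR=55606047/524288
(2,2): OLD=1051671709/8388608 → NEW=0, ERR=1051671709/8388608
Target (2,2): original=60, with diffused error = 1051671709/8388608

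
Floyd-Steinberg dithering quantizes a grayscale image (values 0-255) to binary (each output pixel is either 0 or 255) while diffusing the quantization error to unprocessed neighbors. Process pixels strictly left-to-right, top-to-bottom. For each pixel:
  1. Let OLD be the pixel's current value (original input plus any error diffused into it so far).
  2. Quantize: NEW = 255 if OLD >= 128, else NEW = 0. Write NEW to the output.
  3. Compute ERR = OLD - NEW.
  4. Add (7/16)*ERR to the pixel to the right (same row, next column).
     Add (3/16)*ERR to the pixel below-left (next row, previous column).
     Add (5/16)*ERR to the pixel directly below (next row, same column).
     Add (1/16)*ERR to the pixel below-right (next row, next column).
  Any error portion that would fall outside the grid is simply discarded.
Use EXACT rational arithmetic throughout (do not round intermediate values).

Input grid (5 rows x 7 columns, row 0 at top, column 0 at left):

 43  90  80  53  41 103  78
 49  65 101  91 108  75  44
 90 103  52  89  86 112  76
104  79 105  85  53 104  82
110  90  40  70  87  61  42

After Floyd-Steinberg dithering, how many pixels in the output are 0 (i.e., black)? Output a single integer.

Answer: 25

Derivation:
(0,0): OLD=43 → NEW=0, ERR=43
(0,1): OLD=1741/16 → NEW=0, ERR=1741/16
(0,2): OLD=32667/256 → NEW=0, ERR=32667/256
(0,3): OLD=445757/4096 → NEW=0, ERR=445757/4096
(0,4): OLD=5807275/65536 → NEW=0, ERR=5807275/65536
(0,5): OLD=148654253/1048576 → NEW=255, ERR=-118732627/1048576
(0,6): OLD=477494459/16777216 → NEW=0, ERR=477494459/16777216
(1,0): OLD=21207/256 → NEW=0, ERR=21207/256
(1,1): OLD=331489/2048 → NEW=255, ERR=-190751/2048
(1,2): OLD=8344949/65536 → NEW=0, ERR=8344949/65536
(1,3): OLD=53820049/262144 → NEW=255, ERR=-13026671/262144
(1,4): OLD=1669690451/16777216 → NEW=0, ERR=1669690451/16777216
(1,5): OLD=12620513987/134217728 → NEW=0, ERR=12620513987/134217728
(1,6): OLD=186734880525/2147483648 → NEW=0, ERR=186734880525/2147483648
(2,0): OLD=3225147/32768 → NEW=0, ERR=3225147/32768
(2,1): OLD=153099065/1048576 → NEW=255, ERR=-114287815/1048576
(2,2): OLD=486011883/16777216 → NEW=0, ERR=486011883/16777216
(2,3): OLD=15134841171/134217728 → NEW=0, ERR=15134841171/134217728
(2,4): OLD=194303493187/1073741824 → NEW=255, ERR=-79500671933/1073741824
(2,5): OLD=4518847428417/34359738368 → NEW=255, ERR=-4242885855423/34359738368
(2,6): OLD=30250882890199/549755813888 → NEW=0, ERR=30250882890199/549755813888
(3,0): OLD=1917990539/16777216 → NEW=0, ERR=1917990539/16777216
(3,1): OLD=14299310255/134217728 → NEW=0, ERR=14299310255/134217728
(3,2): OLD=187898556669/1073741824 → NEW=255, ERR=-85905608451/1073741824
(3,3): OLD=314236503259/4294967296 → NEW=0, ERR=314236503259/4294967296
(3,4): OLD=25160056582795/549755813888 → NEW=0, ERR=25160056582795/549755813888
(3,5): OLD=400765753298129/4398046511104 → NEW=0, ERR=400765753298129/4398046511104
(3,6): OLD=9242543221769167/70368744177664 → NEW=255, ERR=-8701486543535153/70368744177664
(4,0): OLD=355840753605/2147483648 → NEW=255, ERR=-191767576635/2147483648
(4,1): OLD=2624017375361/34359738368 → NEW=0, ERR=2624017375361/34359738368
(4,2): OLD=37815756334383/549755813888 → NEW=0, ERR=37815756334383/549755813888
(4,3): OLD=556522333101237/4398046511104 → NEW=0, ERR=556522333101237/4398046511104
(4,4): OLD=6274107388854415/35184372088832 → NEW=255, ERR=-2697907493797745/35184372088832
(4,5): OLD=40086477280074255/1125899906842624 → NEW=0, ERR=40086477280074255/1125899906842624
(4,6): OLD=443687187720271897/18014398509481984 → NEW=0, ERR=443687187720271897/18014398509481984
Output grid:
  Row 0: .....#.  (6 black, running=6)
  Row 1: .#.#...  (5 black, running=11)
  Row 2: .#..##.  (4 black, running=15)
  Row 3: ..#...#  (5 black, running=20)
  Row 4: #...#..  (5 black, running=25)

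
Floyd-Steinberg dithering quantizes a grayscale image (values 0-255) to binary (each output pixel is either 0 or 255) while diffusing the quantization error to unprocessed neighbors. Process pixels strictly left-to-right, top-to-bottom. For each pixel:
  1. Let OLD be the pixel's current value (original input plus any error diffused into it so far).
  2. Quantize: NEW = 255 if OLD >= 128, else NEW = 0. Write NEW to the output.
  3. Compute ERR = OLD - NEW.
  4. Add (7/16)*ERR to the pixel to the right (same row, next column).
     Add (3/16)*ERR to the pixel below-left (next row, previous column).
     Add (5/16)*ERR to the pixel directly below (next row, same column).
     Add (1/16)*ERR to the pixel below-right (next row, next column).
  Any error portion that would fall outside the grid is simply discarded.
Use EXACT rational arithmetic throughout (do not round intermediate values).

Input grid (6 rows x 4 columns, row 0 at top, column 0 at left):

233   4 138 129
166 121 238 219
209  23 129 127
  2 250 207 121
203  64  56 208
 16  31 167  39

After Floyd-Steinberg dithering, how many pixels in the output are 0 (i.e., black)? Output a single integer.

(0,0): OLD=233 → NEW=255, ERR=-22
(0,1): OLD=-45/8 → NEW=0, ERR=-45/8
(0,2): OLD=17349/128 → NEW=255, ERR=-15291/128
(0,3): OLD=157155/2048 → NEW=0, ERR=157155/2048
(1,0): OLD=20233/128 → NEW=255, ERR=-12407/128
(1,1): OLD=54335/1024 → NEW=0, ERR=54335/1024
(1,2): OLD=7796139/32768 → NEW=255, ERR=-559701/32768
(1,3): OLD=119559069/524288 → NEW=255, ERR=-14134371/524288
(2,0): OLD=3090981/16384 → NEW=255, ERR=-1086939/16384
(2,1): OLD=679783/524288 → NEW=0, ERR=679783/524288
(2,2): OLD=128441155/1048576 → NEW=0, ERR=128441155/1048576
(2,3): OLD=2870540375/16777216 → NEW=255, ERR=-1407649705/16777216
(3,0): OLD=-155093675/8388608 → NEW=0, ERR=-155093675/8388608
(3,1): OLD=35049233867/134217728 → NEW=255, ERR=823713227/134217728
(3,2): OLD=498887878453/2147483648 → NEW=255, ERR=-48720451787/2147483648
(3,3): OLD=3178636854259/34359738368 → NEW=0, ERR=3178636854259/34359738368
(4,0): OLD=426002826225/2147483648 → NEW=255, ERR=-121605504015/2147483648
(4,1): OLD=613908224723/17179869184 → NEW=0, ERR=613908224723/17179869184
(4,2): OLD=45230185729779/549755813888 → NEW=0, ERR=45230185729779/549755813888
(4,3): OLD=2388017161410965/8796093022208 → NEW=255, ERR=145013440747925/8796093022208
(5,0): OLD=1375551024673/274877906944 → NEW=0, ERR=1375551024673/274877906944
(5,1): OLD=494721462151047/8796093022208 → NEW=0, ERR=494721462151047/8796093022208
(5,2): OLD=979187093190043/4398046511104 → NEW=255, ERR=-142314767141477/4398046511104
(5,3): OLD=4945105481293203/140737488355328 → NEW=0, ERR=4945105481293203/140737488355328
Output grid:
  Row 0: #.#.  (2 black, running=2)
  Row 1: #.##  (1 black, running=3)
  Row 2: #..#  (2 black, running=5)
  Row 3: .##.  (2 black, running=7)
  Row 4: #..#  (2 black, running=9)
  Row 5: ..#.  (3 black, running=12)

Answer: 12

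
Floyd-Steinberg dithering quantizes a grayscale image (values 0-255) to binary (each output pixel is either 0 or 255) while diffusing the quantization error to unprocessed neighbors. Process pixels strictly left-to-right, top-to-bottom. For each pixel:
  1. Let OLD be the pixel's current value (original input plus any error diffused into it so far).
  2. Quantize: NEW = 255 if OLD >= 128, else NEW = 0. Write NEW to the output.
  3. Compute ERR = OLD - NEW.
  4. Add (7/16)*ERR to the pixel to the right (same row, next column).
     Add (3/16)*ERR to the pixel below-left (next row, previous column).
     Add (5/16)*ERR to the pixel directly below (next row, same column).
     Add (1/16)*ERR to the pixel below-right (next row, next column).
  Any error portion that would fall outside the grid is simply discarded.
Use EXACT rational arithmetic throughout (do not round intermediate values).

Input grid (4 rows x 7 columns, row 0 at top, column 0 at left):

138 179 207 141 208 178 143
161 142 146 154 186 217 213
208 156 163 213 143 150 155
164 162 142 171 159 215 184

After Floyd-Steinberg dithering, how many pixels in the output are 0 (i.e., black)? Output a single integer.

(0,0): OLD=138 → NEW=255, ERR=-117
(0,1): OLD=2045/16 → NEW=0, ERR=2045/16
(0,2): OLD=67307/256 → NEW=255, ERR=2027/256
(0,3): OLD=591725/4096 → NEW=255, ERR=-452755/4096
(0,4): OLD=10462203/65536 → NEW=255, ERR=-6249477/65536
(0,5): OLD=142900189/1048576 → NEW=255, ERR=-124486691/1048576
(0,6): OLD=1527735051/16777216 → NEW=0, ERR=1527735051/16777216
(1,0): OLD=37991/256 → NEW=255, ERR=-27289/256
(1,1): OLD=265169/2048 → NEW=255, ERR=-257071/2048
(1,2): OLD=5296677/65536 → NEW=0, ERR=5296677/65536
(1,3): OLD=36026881/262144 → NEW=255, ERR=-30819839/262144
(1,4): OLD=1268283171/16777216 → NEW=0, ERR=1268283171/16777216
(1,5): OLD=30076439955/134217728 → NEW=255, ERR=-4149080685/134217728
(1,6): OLD=473545557821/2147483648 → NEW=255, ERR=-74062772419/2147483648
(2,0): OLD=4952971/32768 → NEW=255, ERR=-3402869/32768
(2,1): OLD=83710377/1048576 → NEW=0, ERR=83710377/1048576
(2,2): OLD=3242934587/16777216 → NEW=255, ERR=-1035255493/16777216
(2,3): OLD=22614207011/134217728 → NEW=255, ERR=-11611313629/134217728
(2,4): OLD=124157646739/1073741824 → NEW=0, ERR=124157646739/1073741824
(2,5): OLD=6500393283377/34359738368 → NEW=255, ERR=-2261340000463/34359738368
(2,6): OLD=62395584700519/549755813888 → NEW=0, ERR=62395584700519/549755813888
(3,0): OLD=2458135515/16777216 → NEW=255, ERR=-1820054565/16777216
(3,1): OLD=16297478335/134217728 → NEW=0, ERR=16297478335/134217728
(3,2): OLD=176747897005/1073741824 → NEW=255, ERR=-97056268115/1073741824
(3,3): OLD=525031949291/4294967296 → NEW=0, ERR=525031949291/4294967296
(3,4): OLD=126921670756315/549755813888 → NEW=255, ERR=-13266061785125/549755813888
(3,5): OLD=934072918236865/4398046511104 → NEW=255, ERR=-187428942094655/4398046511104
(3,6): OLD=13842218201989087/70368744177664 → NEW=255, ERR=-4101811563315233/70368744177664
Output grid:
  Row 0: #.####.  (2 black, running=2)
  Row 1: ##.#.##  (2 black, running=4)
  Row 2: #.##.#.  (3 black, running=7)
  Row 3: #.#.###  (2 black, running=9)

Answer: 9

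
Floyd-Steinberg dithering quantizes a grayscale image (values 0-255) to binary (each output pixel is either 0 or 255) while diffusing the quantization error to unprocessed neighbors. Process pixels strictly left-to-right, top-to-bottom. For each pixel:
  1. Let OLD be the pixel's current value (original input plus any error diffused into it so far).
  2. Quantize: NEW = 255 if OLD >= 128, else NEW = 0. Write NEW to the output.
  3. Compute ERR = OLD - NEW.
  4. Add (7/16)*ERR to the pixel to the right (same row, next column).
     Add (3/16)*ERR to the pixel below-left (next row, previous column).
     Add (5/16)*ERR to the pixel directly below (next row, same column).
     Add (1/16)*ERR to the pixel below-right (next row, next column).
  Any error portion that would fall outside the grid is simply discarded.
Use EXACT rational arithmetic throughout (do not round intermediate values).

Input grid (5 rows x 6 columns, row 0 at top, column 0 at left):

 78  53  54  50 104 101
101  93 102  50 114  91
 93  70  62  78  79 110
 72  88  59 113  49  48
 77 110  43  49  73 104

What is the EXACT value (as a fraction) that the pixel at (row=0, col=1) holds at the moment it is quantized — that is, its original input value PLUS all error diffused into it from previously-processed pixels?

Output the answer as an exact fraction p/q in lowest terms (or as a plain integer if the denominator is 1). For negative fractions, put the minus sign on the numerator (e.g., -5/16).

Answer: 697/8

Derivation:
(0,0): OLD=78 → NEW=0, ERR=78
(0,1): OLD=697/8 → NEW=0, ERR=697/8
Target (0,1): original=53, with diffused error = 697/8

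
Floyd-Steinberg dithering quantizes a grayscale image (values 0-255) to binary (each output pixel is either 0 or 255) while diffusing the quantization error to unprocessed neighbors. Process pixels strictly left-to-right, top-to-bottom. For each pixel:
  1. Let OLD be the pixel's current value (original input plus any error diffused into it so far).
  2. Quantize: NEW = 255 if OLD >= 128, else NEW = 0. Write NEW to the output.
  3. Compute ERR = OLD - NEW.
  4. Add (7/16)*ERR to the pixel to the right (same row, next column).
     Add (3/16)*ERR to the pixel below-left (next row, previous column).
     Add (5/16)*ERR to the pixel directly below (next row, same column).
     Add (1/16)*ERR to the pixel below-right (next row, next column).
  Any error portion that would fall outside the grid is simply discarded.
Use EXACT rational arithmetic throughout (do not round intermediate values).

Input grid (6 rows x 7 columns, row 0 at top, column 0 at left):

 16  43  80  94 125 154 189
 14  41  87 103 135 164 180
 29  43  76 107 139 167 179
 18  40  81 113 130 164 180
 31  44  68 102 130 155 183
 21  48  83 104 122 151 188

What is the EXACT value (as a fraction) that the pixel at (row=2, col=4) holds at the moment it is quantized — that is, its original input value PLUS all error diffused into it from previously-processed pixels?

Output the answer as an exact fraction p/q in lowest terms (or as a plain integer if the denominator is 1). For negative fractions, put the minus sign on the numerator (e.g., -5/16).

Answer: 2367006657/33554432

Derivation:
(0,0): OLD=16 → NEW=0, ERR=16
(0,1): OLD=50 → NEW=0, ERR=50
(0,2): OLD=815/8 → NEW=0, ERR=815/8
(0,3): OLD=17737/128 → NEW=255, ERR=-14903/128
(0,4): OLD=151679/2048 → NEW=0, ERR=151679/2048
(0,5): OLD=6108025/32768 → NEW=255, ERR=-2247815/32768
(0,6): OLD=83355727/524288 → NEW=255, ERR=-50337713/524288
(1,0): OLD=227/8 → NEW=0, ERR=227/8
(1,1): OLD=5705/64 → NEW=0, ERR=5705/64
(1,2): OLD=284937/2048 → NEW=255, ERR=-237303/2048
(1,3): OLD=296355/8192 → NEW=0, ERR=296355/8192
(1,4): OLD=80652527/524288 → NEW=255, ERR=-53040913/524288
(1,5): OLD=356218403/4194304 → NEW=0, ERR=356218403/4194304
(1,6): OLD=12271895501/67108864 → NEW=255, ERR=-4840864819/67108864
(2,0): OLD=55891/1024 → NEW=0, ERR=55891/1024
(2,1): OLD=2450501/32768 → NEW=0, ERR=2450501/32768
(2,2): OLD=44492375/524288 → NEW=0, ERR=44492375/524288
(2,3): OLD=541994487/4194304 → NEW=255, ERR=-527553033/4194304
(2,4): OLD=2367006657/33554432 → NEW=0, ERR=2367006657/33554432
Target (2,4): original=139, with diffused error = 2367006657/33554432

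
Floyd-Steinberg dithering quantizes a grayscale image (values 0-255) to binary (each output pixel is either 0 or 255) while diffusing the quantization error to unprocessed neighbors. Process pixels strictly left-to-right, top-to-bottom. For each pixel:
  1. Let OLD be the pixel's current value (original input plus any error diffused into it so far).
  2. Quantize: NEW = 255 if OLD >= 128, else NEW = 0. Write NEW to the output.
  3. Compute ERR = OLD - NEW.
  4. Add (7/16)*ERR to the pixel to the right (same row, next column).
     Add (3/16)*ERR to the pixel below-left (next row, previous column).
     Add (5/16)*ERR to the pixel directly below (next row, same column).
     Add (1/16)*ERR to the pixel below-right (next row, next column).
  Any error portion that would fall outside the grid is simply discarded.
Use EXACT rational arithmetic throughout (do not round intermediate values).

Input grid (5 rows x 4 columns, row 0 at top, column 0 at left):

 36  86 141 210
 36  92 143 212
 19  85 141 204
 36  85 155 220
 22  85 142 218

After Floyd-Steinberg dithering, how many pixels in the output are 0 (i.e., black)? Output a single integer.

(0,0): OLD=36 → NEW=0, ERR=36
(0,1): OLD=407/4 → NEW=0, ERR=407/4
(0,2): OLD=11873/64 → NEW=255, ERR=-4447/64
(0,3): OLD=183911/1024 → NEW=255, ERR=-77209/1024
(1,0): OLD=4245/64 → NEW=0, ERR=4245/64
(1,1): OLD=72723/512 → NEW=255, ERR=-57837/512
(1,2): OLD=1049999/16384 → NEW=0, ERR=1049999/16384
(1,3): OLD=55609369/262144 → NEW=255, ERR=-11237351/262144
(2,0): OLD=151937/8192 → NEW=0, ERR=151937/8192
(2,1): OLD=19392155/262144 → NEW=0, ERR=19392155/262144
(2,2): OLD=93477159/524288 → NEW=255, ERR=-40216281/524288
(2,3): OLD=1350988523/8388608 → NEW=255, ERR=-788106517/8388608
(3,0): OLD=233481329/4194304 → NEW=0, ERR=233481329/4194304
(3,1): OLD=8002596143/67108864 → NEW=0, ERR=8002596143/67108864
(3,2): OLD=182759571153/1073741824 → NEW=255, ERR=-91044593967/1073741824
(3,3): OLD=2555507948343/17179869184 → NEW=255, ERR=-1825358693577/17179869184
(4,0): OLD=66308614877/1073741824 → NEW=0, ERR=66308614877/1073741824
(4,1): OLD=1175647157271/8589934592 → NEW=255, ERR=-1014786163689/8589934592
(4,2): OLD=14114677508919/274877906944 → NEW=0, ERR=14114677508919/274877906944
(4,3): OLD=888240770441393/4398046511104 → NEW=255, ERR=-233261089890127/4398046511104
Output grid:
  Row 0: ..##  (2 black, running=2)
  Row 1: .#.#  (2 black, running=4)
  Row 2: ..##  (2 black, running=6)
  Row 3: ..##  (2 black, running=8)
  Row 4: .#.#  (2 black, running=10)

Answer: 10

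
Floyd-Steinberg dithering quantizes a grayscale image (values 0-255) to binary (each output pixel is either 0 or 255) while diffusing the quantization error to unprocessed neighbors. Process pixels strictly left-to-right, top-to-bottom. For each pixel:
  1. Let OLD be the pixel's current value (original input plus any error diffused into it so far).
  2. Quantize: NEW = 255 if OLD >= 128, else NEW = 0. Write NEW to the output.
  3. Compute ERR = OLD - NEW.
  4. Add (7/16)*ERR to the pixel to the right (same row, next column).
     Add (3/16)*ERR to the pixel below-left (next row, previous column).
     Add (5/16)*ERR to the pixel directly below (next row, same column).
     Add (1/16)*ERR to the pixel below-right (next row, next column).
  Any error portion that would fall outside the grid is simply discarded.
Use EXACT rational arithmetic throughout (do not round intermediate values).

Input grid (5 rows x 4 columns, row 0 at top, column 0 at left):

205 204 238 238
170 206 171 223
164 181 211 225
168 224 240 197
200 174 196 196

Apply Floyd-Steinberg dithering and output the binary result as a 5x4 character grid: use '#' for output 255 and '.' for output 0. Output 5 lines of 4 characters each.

Answer: ####
#.##
####
.##.
####

Derivation:
(0,0): OLD=205 → NEW=255, ERR=-50
(0,1): OLD=1457/8 → NEW=255, ERR=-583/8
(0,2): OLD=26383/128 → NEW=255, ERR=-6257/128
(0,3): OLD=443625/2048 → NEW=255, ERR=-78615/2048
(1,0): OLD=18011/128 → NEW=255, ERR=-14629/128
(1,1): OLD=123837/1024 → NEW=0, ERR=123837/1024
(1,2): OLD=6451393/32768 → NEW=255, ERR=-1904447/32768
(1,3): OLD=95694103/524288 → NEW=255, ERR=-37999337/524288
(2,0): OLD=2473327/16384 → NEW=255, ERR=-1704593/16384
(2,1): OLD=81387381/524288 → NEW=255, ERR=-52306059/524288
(2,2): OLD=150113081/1048576 → NEW=255, ERR=-117273799/1048576
(2,3): OLD=2513021333/16777216 → NEW=255, ERR=-1765168747/16777216
(3,0): OLD=979633087/8388608 → NEW=0, ERR=979633087/8388608
(3,1): OLD=29050395169/134217728 → NEW=255, ERR=-5175125471/134217728
(3,2): OLD=348360564831/2147483648 → NEW=255, ERR=-199247765409/2147483648
(3,3): OLD=4004249362201/34359738368 → NEW=0, ERR=4004249362201/34359738368
(4,0): OLD=492342000147/2147483648 → NEW=255, ERR=-55266330093/2147483648
(4,1): OLD=2415381450873/17179869184 → NEW=255, ERR=-1965485191047/17179869184
(4,2): OLD=74983441580697/549755813888 → NEW=255, ERR=-65204290960743/549755813888
(4,3): OLD=1536936716658943/8796093022208 → NEW=255, ERR=-706067004004097/8796093022208
Row 0: ####
Row 1: #.##
Row 2: ####
Row 3: .##.
Row 4: ####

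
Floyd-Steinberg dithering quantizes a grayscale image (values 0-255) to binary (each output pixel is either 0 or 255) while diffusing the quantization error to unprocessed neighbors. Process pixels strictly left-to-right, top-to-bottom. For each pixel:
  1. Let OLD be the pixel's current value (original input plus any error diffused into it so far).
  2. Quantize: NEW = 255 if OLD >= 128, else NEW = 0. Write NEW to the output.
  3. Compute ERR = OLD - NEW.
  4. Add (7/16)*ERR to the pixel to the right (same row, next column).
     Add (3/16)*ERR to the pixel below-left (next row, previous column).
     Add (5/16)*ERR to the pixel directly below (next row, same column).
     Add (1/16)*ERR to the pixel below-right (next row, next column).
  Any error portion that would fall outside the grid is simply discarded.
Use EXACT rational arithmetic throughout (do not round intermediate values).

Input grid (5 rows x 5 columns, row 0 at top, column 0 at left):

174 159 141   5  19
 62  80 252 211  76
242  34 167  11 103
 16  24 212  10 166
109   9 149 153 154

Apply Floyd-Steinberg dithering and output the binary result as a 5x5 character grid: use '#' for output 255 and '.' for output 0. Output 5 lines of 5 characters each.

Answer: #.#..
.###.
#....
..#.#
..##.

Derivation:
(0,0): OLD=174 → NEW=255, ERR=-81
(0,1): OLD=1977/16 → NEW=0, ERR=1977/16
(0,2): OLD=49935/256 → NEW=255, ERR=-15345/256
(0,3): OLD=-86935/4096 → NEW=0, ERR=-86935/4096
(0,4): OLD=636639/65536 → NEW=0, ERR=636639/65536
(1,0): OLD=15323/256 → NEW=0, ERR=15323/256
(1,1): OLD=263165/2048 → NEW=255, ERR=-259075/2048
(1,2): OLD=11905729/65536 → NEW=255, ERR=-4805951/65536
(1,3): OLD=44658669/262144 → NEW=255, ERR=-22188051/262144
(1,4): OLD=170619687/4194304 → NEW=0, ERR=170619687/4194304
(2,0): OLD=7765551/32768 → NEW=255, ERR=-590289/32768
(2,1): OLD=-24559627/1048576 → NEW=0, ERR=-24559627/1048576
(2,2): OLD=1846498591/16777216 → NEW=0, ERR=1846498591/16777216
(2,3): OLD=9595216621/268435456 → NEW=0, ERR=9595216621/268435456
(2,4): OLD=541425883451/4294967296 → NEW=0, ERR=541425883451/4294967296
(3,0): OLD=100310335/16777216 → NEW=0, ERR=100310335/16777216
(3,1): OLD=5208560467/134217728 → NEW=0, ERR=5208560467/134217728
(3,2): OLD=1153671185921/4294967296 → NEW=255, ERR=58454525441/4294967296
(3,3): OLD=495121883097/8589934592 → NEW=0, ERR=495121883097/8589934592
(3,4): OLD=32002025224413/137438953472 → NEW=255, ERR=-3044907910947/137438953472
(4,0): OLD=253713812433/2147483648 → NEW=0, ERR=253713812433/2147483648
(4,1): OLD=5204881361489/68719476736 → NEW=0, ERR=5204881361489/68719476736
(4,2): OLD=219487472257759/1099511627776 → NEW=255, ERR=-60887992825121/1099511627776
(4,3): OLD=2524153088852049/17592186044416 → NEW=255, ERR=-1961854352474031/17592186044416
(4,4): OLD=28679434499699383/281474976710656 → NEW=0, ERR=28679434499699383/281474976710656
Row 0: #.#..
Row 1: .###.
Row 2: #....
Row 3: ..#.#
Row 4: ..##.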